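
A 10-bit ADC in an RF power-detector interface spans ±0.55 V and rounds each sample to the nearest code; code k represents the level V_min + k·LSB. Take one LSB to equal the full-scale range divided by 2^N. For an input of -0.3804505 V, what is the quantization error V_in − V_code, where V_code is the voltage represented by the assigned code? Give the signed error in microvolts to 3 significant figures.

The full-scale span is 0.55 − (-0.55) = 1.1 V. LSB = 1.1 V / 2^10 ≈ 1.074 mV.
Position in LSBs: (-0.3804505 − (-0.55)) × 1024/1.1 = 157.8352; rounding gives k = 158.
V_code = V_min + k × range/2^10 = -0.55 + 158 × 1.1/1024 = -0.3802734375 V.
V_in − V_code = -0.3804505 − (-0.3802734375) = −177 µV.

−177 µV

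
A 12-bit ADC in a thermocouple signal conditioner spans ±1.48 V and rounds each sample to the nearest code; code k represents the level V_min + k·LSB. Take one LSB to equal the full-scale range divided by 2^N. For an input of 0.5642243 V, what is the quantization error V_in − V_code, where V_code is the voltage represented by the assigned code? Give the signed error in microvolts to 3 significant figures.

−170 µV

Span: 1.48 V − (-1.48 V) = 2.96 V. LSB = 2.96 V / 2^12 ≈ 0.7227 mV.
(0.5642243 − (-1.48)) / LSB = 2.0442243 × 4096/2.96 = 2828.7644. Nearest integer: k = 2829.
Reconstructed level: -1.48 + 2829 × 2.96/4096 V = 0.5643945313 V.
Error = V_in − V_code = 0.5642243 − (0.5643945313) = −170 µV.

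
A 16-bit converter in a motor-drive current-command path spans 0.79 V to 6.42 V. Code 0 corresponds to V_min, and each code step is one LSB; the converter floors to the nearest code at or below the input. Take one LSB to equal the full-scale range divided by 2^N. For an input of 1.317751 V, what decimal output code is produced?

Span: 6.42 V − (0.79 V) = 5.63 V. LSB = 5.63 V / 2^16 ≈ 85.91 µV.
(V_in − V_min) × 2^16/range = (1.317751 − (0.79)) × 65536/5.63 = 6143.284.
Floor → code = 6143.

6143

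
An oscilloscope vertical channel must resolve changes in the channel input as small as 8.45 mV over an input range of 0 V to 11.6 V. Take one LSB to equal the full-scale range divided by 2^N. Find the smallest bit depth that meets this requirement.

V_FS = 11.6 V.
11.6 V / 8.45 mV = 1373. Since 2^10 = 1024 and 2^11 = 2048, N = 11.

11 bits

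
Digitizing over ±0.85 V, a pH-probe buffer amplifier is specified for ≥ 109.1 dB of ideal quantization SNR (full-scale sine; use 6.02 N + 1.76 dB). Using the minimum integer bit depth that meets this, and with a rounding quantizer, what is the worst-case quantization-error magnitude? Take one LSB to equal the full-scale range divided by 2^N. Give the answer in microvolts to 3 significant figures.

The full-scale span is 0.85 − (-0.85) = 1.7 V.
Required N = ⌈(109.1 − 1.76)/6.02⌉ = ⌈17.831⌉ = 18.
LSB = 1.7 V ÷ 2^18 = 1.7/262144 V = 6.4850 µV.
|e|_max = LSB/2 = 3.24 µV.

3.24 µV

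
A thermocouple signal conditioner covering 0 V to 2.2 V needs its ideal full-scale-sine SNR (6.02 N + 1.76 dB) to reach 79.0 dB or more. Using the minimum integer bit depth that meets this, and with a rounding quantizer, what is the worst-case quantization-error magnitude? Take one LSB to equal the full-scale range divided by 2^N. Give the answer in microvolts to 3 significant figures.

Range is 2.2 V.
Required N = ⌈(79.0 − 1.76)/6.02⌉ = ⌈12.831⌉ = 13.
One LSB is 2.2 V / 8192 = 268.55 µV.
|e|_max = LSB/2 = 134 µV.

134 µV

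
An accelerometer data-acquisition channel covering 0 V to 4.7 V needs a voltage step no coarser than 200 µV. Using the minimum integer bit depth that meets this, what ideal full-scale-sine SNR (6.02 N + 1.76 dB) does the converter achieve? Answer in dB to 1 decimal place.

V_FS = 4.7 V.
Required number of levels: 4.7/200 µV = 23500; smallest N with 2^N ≥ that is 15.
SNR = 6.02 × 15 + 1.76 = 92.06 dB.

92.1 dB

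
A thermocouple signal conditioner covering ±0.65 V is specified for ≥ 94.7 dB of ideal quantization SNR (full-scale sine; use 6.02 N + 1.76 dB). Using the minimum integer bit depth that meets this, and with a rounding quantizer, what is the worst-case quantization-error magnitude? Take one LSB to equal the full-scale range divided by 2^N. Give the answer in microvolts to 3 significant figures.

Span: 0.65 V − (-0.65 V) = 1.3 V.
Solving 6.02 N ≥ 94.7 − 1.76: N ≥ 15.439. Round up → N = 16.
LSB = 1.3 V ÷ 2^16 = 1.3/65536 V = 19.836 µV.
|e|_max = LSB/2 = 9.92 µV.

9.92 µV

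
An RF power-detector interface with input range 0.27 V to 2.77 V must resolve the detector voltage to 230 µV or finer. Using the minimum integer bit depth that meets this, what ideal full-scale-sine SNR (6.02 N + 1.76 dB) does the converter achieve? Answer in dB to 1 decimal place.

86.0 dB

The full-scale span is 2.77 − (0.27) = 2.5 V.
2.5 V / 230 µV = 10870. Since 2^13 = 8192 and 2^14 = 16384, N = 14.
SNR = 6.02 × 14 + 1.76 = 86.04 dB.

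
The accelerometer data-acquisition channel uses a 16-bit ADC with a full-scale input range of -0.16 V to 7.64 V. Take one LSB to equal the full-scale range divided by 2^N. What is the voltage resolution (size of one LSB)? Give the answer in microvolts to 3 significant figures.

119 µV

Full-scale range = 7.64 V − (-0.16 V) = 7.8 V.
Number of codes = 2^16 = 65536.
Step size = 7.8/65536 V = 119 µV.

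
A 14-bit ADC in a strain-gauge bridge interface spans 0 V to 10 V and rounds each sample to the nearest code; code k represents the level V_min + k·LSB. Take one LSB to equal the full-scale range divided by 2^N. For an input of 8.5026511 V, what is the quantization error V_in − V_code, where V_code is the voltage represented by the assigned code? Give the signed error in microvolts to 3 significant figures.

Full-scale range = 10 V. LSB = 10 V / 2^14 ≈ 0.6104 mV.
(8.5026511 − (0)) / LSB = 8.5026511 × 16384/10 = 13930.7436. Nearest integer: k = 13931.
Reconstructed level: 0 + 13931 × 10/16384 V = 8.5028076172 V.
e = 8.5026511 − (8.5028076172) = −157 µV.

−157 µV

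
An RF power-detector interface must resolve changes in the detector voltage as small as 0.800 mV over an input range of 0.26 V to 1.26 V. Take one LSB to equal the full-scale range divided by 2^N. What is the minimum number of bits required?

11 bits

The full-scale span is 1.26 − (0.26) = 1 V.
Need 2^N ≥ 1 V / 0.800 mV = 1250 → N_min = 11.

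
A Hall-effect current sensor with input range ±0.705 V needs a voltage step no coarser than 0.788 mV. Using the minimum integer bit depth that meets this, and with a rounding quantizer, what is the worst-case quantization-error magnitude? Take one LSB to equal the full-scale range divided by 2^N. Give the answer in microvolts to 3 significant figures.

Full-scale range = 0.705 V − (-0.705 V) = 1.41 V.
Need 2^N ≥ 1.41 V / 0.788 mV = 1789 → N_min = 11.
Step size = 1.41/2048 V = 0.68848 mV.
Half an LSB is 344 µV.

344 µV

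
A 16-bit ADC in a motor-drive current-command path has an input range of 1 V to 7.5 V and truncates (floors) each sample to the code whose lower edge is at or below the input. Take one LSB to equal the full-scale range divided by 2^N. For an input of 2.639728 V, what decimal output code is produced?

16532

Span: 7.5 V − (1 V) = 6.5 V. LSB = 6.5 V / 2^16 ≈ 99.18 µV.
code = ⌊(V_in − V_min)/LSB⌋ = ⌊(V_in − V_min) × 2^16 / range⌋
     = ⌊(2.639728 − (1)) × 65536 / 6.5⌋ = ⌊1.639728 × 65536/6.5⌋
     = ⌊16532.494⌋ = 16532.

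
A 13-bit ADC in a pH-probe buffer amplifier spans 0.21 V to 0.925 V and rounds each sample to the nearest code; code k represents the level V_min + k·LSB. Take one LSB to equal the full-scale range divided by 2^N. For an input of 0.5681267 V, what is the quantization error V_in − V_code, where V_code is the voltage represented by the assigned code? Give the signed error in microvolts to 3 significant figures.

+15.7 µV

Range = 0.925 − (0.21) = 0.715 V. LSB = 0.715 V / 2^13 ≈ 87.28 µV.
(0.5681267 − (0.21)) / LSB = 0.3581267 × 8192/0.715 = 4103.1803. Nearest integer: k = 4103.
Reconstructed level: 0.21 + 4103 × 0.715/8192 V = 0.5681109619 V.
e = 0.5681267 − (0.5681109619) = +15.7 µV.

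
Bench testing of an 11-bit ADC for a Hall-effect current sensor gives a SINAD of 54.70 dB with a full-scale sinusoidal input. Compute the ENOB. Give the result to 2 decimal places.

Inverting SNR = 6.02 N + 1.76: N_eff = (54.70 − 1.76)/6.02 = 8.7940.

8.79 bits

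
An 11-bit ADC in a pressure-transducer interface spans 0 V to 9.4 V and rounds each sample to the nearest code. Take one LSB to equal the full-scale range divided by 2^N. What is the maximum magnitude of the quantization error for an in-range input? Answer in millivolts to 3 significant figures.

2.29 mV

V_FS = 9.4 V.
One LSB is 9.4 V / 2048 = 4.5898 mV.
|e|_max = LSB/2 = 2.29 mV.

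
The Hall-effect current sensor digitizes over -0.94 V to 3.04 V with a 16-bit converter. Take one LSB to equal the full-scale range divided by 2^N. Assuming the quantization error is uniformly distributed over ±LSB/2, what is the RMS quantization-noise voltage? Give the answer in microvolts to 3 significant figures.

17.5 µV

Full-scale range = 3.04 V − (-0.94 V) = 3.98 V.
LSB = 3.98 V ÷ 2^16 = 3.98/65536 V = 60.730 µV.
For a uniform distribution on [−LSB/2, +LSB/2], V_rms = LSB/√12 = 60.730 µV/3.4641 = 17.5 µV.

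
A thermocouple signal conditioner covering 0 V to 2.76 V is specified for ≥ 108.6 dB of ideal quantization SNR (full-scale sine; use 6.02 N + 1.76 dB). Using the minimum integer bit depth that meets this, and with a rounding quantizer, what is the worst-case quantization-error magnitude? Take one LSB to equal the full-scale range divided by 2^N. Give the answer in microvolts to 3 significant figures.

Full-scale range = 2.76 V.
6.02 N + 1.76 ≥ 108.6 gives N ≥ 17.748, so the minimum integer is 18.
Step size = 2.76/262144 V = 10.529 µV.
|e|_max = LSB/2 = 5.26 µV.

5.26 µV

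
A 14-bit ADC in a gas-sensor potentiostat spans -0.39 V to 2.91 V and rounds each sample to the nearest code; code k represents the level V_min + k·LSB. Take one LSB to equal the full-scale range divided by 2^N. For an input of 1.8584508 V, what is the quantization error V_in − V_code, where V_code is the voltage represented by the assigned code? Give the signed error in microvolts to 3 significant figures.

Full-scale range = 2.91 V − (-0.39 V) = 3.3 V. LSB = 3.3 V / 2^14 ≈ 201.4 µV.
Position in LSBs: (1.8584508 − (-0.39)) × 16384/3.3 = 11163.2175; rounding gives k = 11163.
Reconstructed level: -0.39 + 11163 × 3.3/16384 V = 1.8584069824 V.
Error = V_in − V_code = 1.8584508 − (1.8584069824) = +43.8 µV.

+43.8 µV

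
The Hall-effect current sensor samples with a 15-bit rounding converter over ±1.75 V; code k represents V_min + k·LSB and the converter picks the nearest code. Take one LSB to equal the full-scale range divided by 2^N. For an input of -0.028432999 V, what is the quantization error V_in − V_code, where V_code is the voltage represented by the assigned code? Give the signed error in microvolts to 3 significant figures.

The full-scale span is 1.75 − (-1.75) = 3.5 V. LSB = 3.5 V / 2^15 ≈ 106.8 µV.
Position in LSBs: (-0.028432999 − (-1.75)) × 32768/3.5 = 16117.8021; rounding gives k = 16118.
V_code = V_min + k × range/2^15 = -1.75 + 16118 × 3.5/32768 = -0.028411865234 V.
V_in − V_code = -0.028432999 − (-0.028411865234) = −21.1 µV.

−21.1 µV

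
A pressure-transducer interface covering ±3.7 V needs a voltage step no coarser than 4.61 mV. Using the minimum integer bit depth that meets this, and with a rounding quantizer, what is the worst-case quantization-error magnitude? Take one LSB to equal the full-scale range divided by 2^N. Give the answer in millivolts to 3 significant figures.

Range = 3.7 − (-3.7) = 7.4 V.
Levels needed ≥ 7.4/4.61 mV = 1605. 2^11 = 2048 suffices, so N_min = 11.
One LSB is 7.4 V / 2048 = 3.6133 mV.
Max error for round-to-nearest is LSB/2 = 1.81 mV.

1.81 mV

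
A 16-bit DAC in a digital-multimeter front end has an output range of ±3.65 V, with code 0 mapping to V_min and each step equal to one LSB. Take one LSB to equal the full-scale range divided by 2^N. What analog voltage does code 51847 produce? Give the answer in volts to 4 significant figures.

2.125 V

Span: 3.65 V − (-3.65 V) = 7.3 V. LSB = 7.3 V / 2^16.
Output = V_min + (51847/65536) × range = -3.65 + 0.791122 × 7.3 V
      = -3.65 + 5.77519 = 2.12519 V.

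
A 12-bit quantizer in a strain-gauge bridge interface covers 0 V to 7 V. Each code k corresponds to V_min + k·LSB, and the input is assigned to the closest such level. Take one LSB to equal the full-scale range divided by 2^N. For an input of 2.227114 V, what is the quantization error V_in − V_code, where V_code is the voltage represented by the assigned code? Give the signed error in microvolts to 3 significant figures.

+307 µV

V_FS = 7 V. LSB = 7 V / 2^12 ≈ 1.709 mV.
(V_in − V_min)/LSB = (2.227114 − (0)) × 4096/7 = 1303.1798 → nearest code k = 1303.
V_code = V_min + k × range/2^12 = 0 + 1303 × 7/4096 = 2.226806641 V.
e = 2.227114 − (2.226806641) = +307 µV.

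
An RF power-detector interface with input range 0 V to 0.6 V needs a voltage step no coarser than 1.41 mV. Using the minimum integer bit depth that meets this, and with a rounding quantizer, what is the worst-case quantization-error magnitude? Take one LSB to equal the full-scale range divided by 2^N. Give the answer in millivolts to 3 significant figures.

0.586 mV

Full-scale range = 0.6 V.
Need 2^N ≥ 0.6 V / 1.41 mV = 425.5 → N_min = 9.
One LSB is 0.6 V / 512 = 1.1719 mV.
Max error for round-to-nearest is LSB/2 = 0.586 mV.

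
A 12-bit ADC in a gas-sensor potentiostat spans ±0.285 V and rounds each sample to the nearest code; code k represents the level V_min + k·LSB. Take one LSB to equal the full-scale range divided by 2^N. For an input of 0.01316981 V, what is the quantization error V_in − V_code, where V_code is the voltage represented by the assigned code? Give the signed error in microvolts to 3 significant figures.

The full-scale span is 0.285 − (-0.285) = 0.57 V. LSB = 0.57 V / 2^12 ≈ 139.2 µV.
Position in LSBs: (0.01316981 − (-0.285)) × 4096/0.57 = 2142.6378; rounding gives k = 2143.
Reconstructed level: -0.285 + 2143 × 0.57/4096 V = 0.01322021484 V.
V_in − V_code = 0.01316981 − (0.01322021484) = −50.4 µV.

−50.4 µV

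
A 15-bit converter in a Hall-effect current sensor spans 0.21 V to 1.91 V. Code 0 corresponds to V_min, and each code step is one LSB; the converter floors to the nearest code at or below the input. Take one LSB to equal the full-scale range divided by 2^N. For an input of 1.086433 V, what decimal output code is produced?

Range = 1.91 − (0.21) = 1.7 V. LSB = 1.7 V / 2^15 ≈ 51.88 µV.
(V_in − V_min) × 2^15/range = (1.086433 − (0.21)) × 32768/1.7 = 16893.504.
Floor → code = 16893.

16893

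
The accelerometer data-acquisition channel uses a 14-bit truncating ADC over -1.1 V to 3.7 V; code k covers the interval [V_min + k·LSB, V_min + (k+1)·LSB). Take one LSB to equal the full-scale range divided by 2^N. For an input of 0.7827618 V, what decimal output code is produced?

Full-scale range = 3.7 V − (-1.1 V) = 4.8 V. LSB = 4.8 V / 2^14 ≈ 293.0 µV.
code = ⌊(V_in − V_min)/LSB⌋ = ⌊(V_in − V_min) × 2^14 / range⌋
     = ⌊(0.7827618 − (-1.1)) × 16384 / 4.8⌋ = ⌊1.8827618 × 16384/4.8⌋
     = ⌊6426.494⌋ = 6426.

6426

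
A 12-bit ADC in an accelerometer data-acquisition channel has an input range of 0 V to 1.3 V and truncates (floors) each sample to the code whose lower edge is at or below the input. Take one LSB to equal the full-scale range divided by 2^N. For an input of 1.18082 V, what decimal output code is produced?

V_FS = 1.3 V. LSB = 1.3 V / 2^12 ≈ 317.4 µV.
code = ⌊(V_in − V_min)/LSB⌋ = ⌊(V_in − V_min) × 2^12 / range⌋
     = ⌊(1.18082 − (0)) × 4096 / 1.3⌋ = ⌊1.18082 × 4096/1.3⌋
     = ⌊3720.491⌋ = 3720.

3720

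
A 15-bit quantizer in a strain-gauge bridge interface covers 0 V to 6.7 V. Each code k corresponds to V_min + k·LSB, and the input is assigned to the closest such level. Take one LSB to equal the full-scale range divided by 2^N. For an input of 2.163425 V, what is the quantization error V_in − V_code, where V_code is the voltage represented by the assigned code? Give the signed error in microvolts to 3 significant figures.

Span = 6.7 V. LSB = 6.7 V / 2^15 ≈ 204.5 µV.
(2.163425 − (0)) / LSB = 2.163425 × 32768/6.7 = 10580.7627. Nearest integer: k = 10581.
V_code = 0 + (10581/32768) × 6.7 = 2.1634735107 V.
e = 2.163425 − (2.1634735107) = −48.5 µV.

−48.5 µV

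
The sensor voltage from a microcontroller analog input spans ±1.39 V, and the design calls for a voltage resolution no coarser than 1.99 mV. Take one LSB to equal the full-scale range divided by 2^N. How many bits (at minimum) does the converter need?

Full-scale range = 1.39 V − (-1.39 V) = 2.78 V.
2.78 V / 1.99 mV = 1397. Since 2^10 = 1024 and 2^11 = 2048, N = 11.

11 bits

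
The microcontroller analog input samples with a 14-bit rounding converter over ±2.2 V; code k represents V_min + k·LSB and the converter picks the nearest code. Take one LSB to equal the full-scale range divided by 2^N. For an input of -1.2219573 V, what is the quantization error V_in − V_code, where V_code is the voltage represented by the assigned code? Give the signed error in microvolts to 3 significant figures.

Range = 2.2 − (-2.2) = 4.4 V. LSB = 4.4 V / 2^14 ≈ 268.6 µV.
Position in LSBs: (-1.2219573 − (-2.2)) × 16384/4.4 = 3641.8754; rounding gives k = 3642.
V_code = V_min + k × range/2^14 = -2.2 + 3642 × 4.4/16384 = -1.2219238281 V.
V_in − V_code = -1.2219573 − (-1.2219238281) = −33.5 µV.

−33.5 µV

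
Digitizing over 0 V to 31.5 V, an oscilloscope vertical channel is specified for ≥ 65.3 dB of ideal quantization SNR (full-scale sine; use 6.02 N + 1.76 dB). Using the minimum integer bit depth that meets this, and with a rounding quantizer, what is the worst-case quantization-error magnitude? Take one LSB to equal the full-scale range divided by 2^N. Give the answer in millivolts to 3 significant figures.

7.69 mV

V_FS = 31.5 V.
N ≥ (65.3 − 1.76)/6.02 = 10.555 → N_min = 11.
LSB = 31.5 V / 2^11 = 15.381 mV.
Max error for round-to-nearest is LSB/2 = 7.69 mV.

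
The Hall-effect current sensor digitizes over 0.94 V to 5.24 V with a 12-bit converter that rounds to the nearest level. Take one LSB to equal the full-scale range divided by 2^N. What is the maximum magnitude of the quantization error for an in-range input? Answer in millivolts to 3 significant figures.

0.525 mV

Span: 5.24 V − (0.94 V) = 4.3 V.
One LSB is 4.3 V / 4096 = 1.0498 mV.
A rounding quantizer has |error| ≤ LSB/2 = 0.525 mV.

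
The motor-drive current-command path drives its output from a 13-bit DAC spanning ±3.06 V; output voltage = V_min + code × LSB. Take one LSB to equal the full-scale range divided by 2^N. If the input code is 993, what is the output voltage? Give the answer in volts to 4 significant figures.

-2.318 V

Full-scale range = 3.06 V − (-3.06 V) = 6.12 V. LSB = 6.12 V / 2^13.
Output = V_min + (993/8192) × range = -3.06 + 0.121216 × 6.12 V
      = -3.06 + 0.741841 = -2.31816 V.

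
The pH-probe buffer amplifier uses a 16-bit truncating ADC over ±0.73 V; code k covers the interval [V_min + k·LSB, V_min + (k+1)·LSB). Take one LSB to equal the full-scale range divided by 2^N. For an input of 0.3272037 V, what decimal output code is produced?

The full-scale span is 0.73 − (-0.73) = 1.46 V. LSB = 1.46 V / 2^16 ≈ 22.28 µV.
V_in − V_min = 0.3272037 − (-0.73) = 1.0572037 V.
Divide by LSB: 1.0572037 × 65536/1.46 = 47455.4121.
Truncating gives code 47455.

47455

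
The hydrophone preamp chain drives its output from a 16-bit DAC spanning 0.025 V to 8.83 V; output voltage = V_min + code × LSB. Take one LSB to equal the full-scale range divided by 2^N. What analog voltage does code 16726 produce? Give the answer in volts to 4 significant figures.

Full-scale range = 8.83 V − (0.025 V) = 8.805 V. LSB = 8.805 V / 2^16.
Output = V_min + (16726/65536) × range = 0.025 + 0.255219 × 8.805 V
      = 0.025 + 2.24720 = 2.27220 V.

2.272 V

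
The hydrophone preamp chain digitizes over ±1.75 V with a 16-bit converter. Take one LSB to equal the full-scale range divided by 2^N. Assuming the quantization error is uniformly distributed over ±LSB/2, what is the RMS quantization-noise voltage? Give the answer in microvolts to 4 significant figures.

15.42 µV

Range = 1.75 − (-1.75) = 3.5 V.
One LSB is 3.5 V / 65536 = 53.4058 µV.
For a uniform distribution on [−LSB/2, +LSB/2], V_rms = LSB/√12 = 53.4058 µV/3.4641 = 15.42 µV.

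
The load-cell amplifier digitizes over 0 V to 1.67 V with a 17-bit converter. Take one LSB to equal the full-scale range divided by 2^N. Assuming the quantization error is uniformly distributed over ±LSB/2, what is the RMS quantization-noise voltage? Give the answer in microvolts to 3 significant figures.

3.68 µV

Span = 1.67 V.
LSB = 1.67 V ÷ 2^17 = 1.67/131072 V = 12.741 µV.
For a uniform distribution on [−LSB/2, +LSB/2], V_rms = LSB/√12 = 12.741 µV/3.4641 = 3.68 µV.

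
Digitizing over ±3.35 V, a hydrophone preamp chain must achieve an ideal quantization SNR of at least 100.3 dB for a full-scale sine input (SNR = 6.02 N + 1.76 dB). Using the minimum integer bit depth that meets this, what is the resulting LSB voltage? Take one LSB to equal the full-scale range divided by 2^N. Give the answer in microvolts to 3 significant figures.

Span: 3.35 V − (-3.35 V) = 6.7 V.
Required N = ⌈(100.3 − 1.76)/6.02⌉ = ⌈16.369⌉ = 17.
Step size = 6.7/131072 V = 51.1 µV.

51.1 µV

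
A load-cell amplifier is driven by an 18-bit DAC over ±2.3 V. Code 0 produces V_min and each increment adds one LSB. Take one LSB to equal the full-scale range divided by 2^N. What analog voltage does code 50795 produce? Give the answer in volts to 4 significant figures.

-1.409 V

Span: 2.3 V − (-2.3 V) = 4.6 V. LSB = 4.6 V / 2^18.
V_out = -2.3 + 50795 × (4.6/262144) V
      = -2.3 + 0.891331 = -1.40867 V.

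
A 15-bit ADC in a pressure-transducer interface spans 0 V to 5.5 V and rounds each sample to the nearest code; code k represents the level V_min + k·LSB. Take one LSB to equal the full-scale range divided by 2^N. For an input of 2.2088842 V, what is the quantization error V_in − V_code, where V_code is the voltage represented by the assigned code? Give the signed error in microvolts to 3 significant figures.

Full-scale range = 5.5 V. LSB = 5.5 V / 2^15 ≈ 167.8 µV.
(V_in − V_min)/LSB = (2.2088842 − (0)) × 32768/5.5 = 13160.1304 → nearest code k = 13160.
V_code = V_min + k × range/2^15 = 0 + 13160 × 5.5/32768 = 2.2088623047 V.
Error = V_in − V_code = 2.2088842 − (2.2088623047) = +21.9 µV.

+21.9 µV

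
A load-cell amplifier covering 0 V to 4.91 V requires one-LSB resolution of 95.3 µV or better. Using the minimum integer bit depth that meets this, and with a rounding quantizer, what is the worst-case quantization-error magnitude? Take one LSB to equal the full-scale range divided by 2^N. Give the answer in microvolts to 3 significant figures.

37.5 µV

Full-scale range = 4.91 V.
Required number of levels: 4.91/95.3 µV = 51522; smallest N with 2^N ≥ that is 16.
One LSB is 4.91 V / 65536 = 74.921 µV.
|e|_max = LSB/2 = 37.5 µV.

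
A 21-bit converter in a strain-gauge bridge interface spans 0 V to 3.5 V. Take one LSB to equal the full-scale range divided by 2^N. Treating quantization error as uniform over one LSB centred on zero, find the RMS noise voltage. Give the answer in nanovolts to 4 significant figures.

Full-scale range = 3.5 V.
LSB = 3.5 V / 2^21 = 1.66893 µV.
For a uniform distribution on [−LSB/2, +LSB/2], V_rms = LSB/√12 = 1.66893 µV/3.4641 = 481.8 nV.

481.8 nV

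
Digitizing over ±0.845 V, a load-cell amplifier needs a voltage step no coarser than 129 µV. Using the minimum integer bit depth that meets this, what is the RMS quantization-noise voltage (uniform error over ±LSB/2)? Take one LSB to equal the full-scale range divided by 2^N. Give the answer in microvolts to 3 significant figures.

29.8 µV

The full-scale span is 0.845 − (-0.845) = 1.69 V.
1.69 V / 129 µV = 13100. Since 2^13 = 8192 and 2^14 = 16384, N = 14.
LSB = 1.69 V ÷ 2^14 = 1.69/16384 V = 103.15 µV.
σ_q = LSB/√12 = 103.15 µV/3.4641 = 29.8 µV.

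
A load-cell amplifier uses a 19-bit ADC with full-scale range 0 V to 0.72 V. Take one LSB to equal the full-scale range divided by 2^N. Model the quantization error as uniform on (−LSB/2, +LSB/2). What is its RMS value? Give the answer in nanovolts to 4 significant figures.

396.4 nV

V_FS = 0.72 V.
Step size = 0.72/524288 V = 1.37329 µV.
For a uniform distribution on [−LSB/2, +LSB/2], V_rms = LSB/√12 = 1.37329 µV/3.4641 = 396.4 nV.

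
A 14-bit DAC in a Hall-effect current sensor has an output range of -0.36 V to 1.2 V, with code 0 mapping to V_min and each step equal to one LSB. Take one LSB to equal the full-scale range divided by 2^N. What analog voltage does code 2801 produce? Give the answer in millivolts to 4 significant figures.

Range = 1.2 − (-0.36) = 1.56 V. LSB = 1.56 V / 2^14.
Output = V_min + (2801/16384) × range = -0.36 + 0.170959 × 1.56 V
      = -0.36 V + 0.266697 V = -0.0933032 V.

-93.30 mV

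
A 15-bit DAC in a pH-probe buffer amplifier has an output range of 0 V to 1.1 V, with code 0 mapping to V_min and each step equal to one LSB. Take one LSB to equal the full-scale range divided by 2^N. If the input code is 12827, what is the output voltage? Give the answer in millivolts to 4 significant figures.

Full-scale range = 1.1 V. LSB = 1.1 V / 2^15.
V_out = V_min + code × LSB = 0 V + 12827 × 1.1 V / 32768
      = 0 + 0.430594 = 0.430594 V.

430.6 mV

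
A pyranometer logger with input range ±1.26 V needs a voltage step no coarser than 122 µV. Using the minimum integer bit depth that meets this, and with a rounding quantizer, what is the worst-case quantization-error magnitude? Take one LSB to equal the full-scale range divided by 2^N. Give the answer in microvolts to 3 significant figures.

Full-scale range = 1.26 V − (-1.26 V) = 2.52 V.
Need 2^N ≥ 2.52 V / 122 µV = 20660 → N_min = 15.
One LSB is 2.52 V / 32768 = 76.904 µV.
|e|_max = LSB/2 = 38.5 µV.

38.5 µV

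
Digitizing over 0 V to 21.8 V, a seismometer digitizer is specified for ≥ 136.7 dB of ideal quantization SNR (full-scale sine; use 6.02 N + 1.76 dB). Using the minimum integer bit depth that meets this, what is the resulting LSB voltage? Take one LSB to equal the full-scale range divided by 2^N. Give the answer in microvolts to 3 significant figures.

V_FS = 21.8 V.
Solving 6.02 N ≥ 136.7 − 1.76: N ≥ 22.415. Round up → N = 23.
LSB = 21.8 V / 2^23 = 2.60 µV.

2.60 µV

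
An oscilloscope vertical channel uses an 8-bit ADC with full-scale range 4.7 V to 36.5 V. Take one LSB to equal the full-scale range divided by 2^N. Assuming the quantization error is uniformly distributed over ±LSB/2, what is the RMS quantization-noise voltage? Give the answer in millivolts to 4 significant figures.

35.86 mV

Range = 36.5 − (4.7) = 31.8 V.
One LSB is 31.8 V / 256 = 124.219 mV.
σ_q = LSB/√12 = 124.219 mV/3.4641 = 35.86 mV.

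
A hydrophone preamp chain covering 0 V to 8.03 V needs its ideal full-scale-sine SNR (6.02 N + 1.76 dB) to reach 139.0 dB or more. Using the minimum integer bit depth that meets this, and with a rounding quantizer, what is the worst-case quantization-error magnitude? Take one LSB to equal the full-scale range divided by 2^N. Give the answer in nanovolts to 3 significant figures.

V_FS = 8.03 V.
Solving 6.02 N ≥ 139.0 − 1.76: N ≥ 22.797. Round up → N = 23.
LSB = 8.03 V / 2^23 = 0.95725 µV.
|e|_max = LSB/2 = 479 nV.

479 nV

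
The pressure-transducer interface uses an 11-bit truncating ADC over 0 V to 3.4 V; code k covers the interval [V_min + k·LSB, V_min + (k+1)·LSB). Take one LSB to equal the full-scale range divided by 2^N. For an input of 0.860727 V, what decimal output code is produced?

518

Range is 3.4 V. LSB = 3.4 V / 2^11 ≈ 1.660 mV.
V_in − V_min = 0.860727 − (0) = 0.860727 V.
Divide by LSB: 0.860727 × 2048/3.4 = 518.4614.
Truncating gives code 518.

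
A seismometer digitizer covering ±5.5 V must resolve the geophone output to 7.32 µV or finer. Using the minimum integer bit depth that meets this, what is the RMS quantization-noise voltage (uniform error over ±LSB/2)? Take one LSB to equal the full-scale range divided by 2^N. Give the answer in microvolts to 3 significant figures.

Span: 5.5 V − (-5.5 V) = 11 V.
Required number of levels: 11/7.32 µV = 1.5027e6; smallest N with 2^N ≥ that is 21.
LSB = 11 V / 2^21 = 5.2452 µV.
V_rms = LSB/√12 = 1.51 µV.

1.51 µV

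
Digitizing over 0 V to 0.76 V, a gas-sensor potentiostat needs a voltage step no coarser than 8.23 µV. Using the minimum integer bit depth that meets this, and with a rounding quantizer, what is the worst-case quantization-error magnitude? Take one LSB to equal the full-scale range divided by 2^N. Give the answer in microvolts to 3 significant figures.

2.90 µV

Full-scale range = 0.76 V.
0.76 V / 8.23 µV = 92350. Since 2^16 = 65536 and 2^17 = 131072, N = 17.
LSB = 0.76 V ÷ 2^17 = 0.76/131072 V = 5.7983 µV.
Max error for round-to-nearest is LSB/2 = 2.90 µV.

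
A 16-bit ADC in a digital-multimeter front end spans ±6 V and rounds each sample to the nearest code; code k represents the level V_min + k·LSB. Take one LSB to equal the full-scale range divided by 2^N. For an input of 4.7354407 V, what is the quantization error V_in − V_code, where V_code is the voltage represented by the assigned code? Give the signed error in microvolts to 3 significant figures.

−32.9 µV

Span: 6 V − (-6 V) = 12 V. LSB = 12 V / 2^16 ≈ 183.1 µV.
(4.7354407 − (-6)) / LSB = 10.7354407 × 65536/12 = 58629.8201. Nearest integer: k = 58630.
V_code = V_min + k × range/2^16 = -6 + 58630 × 12/65536 = 4.7354736328 V.
Error = V_in − V_code = 4.7354407 − (4.7354736328) = −32.9 µV.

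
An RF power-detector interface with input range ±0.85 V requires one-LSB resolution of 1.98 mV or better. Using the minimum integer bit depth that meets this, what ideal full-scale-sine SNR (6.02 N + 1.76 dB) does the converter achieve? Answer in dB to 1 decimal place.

The full-scale span is 0.85 − (-0.85) = 1.7 V.
Required number of levels: 1.7/1.98 mV = 858.59; smallest N with 2^N ≥ that is 10.
Ideal SNR at N = 10: 6.02·10 + 1.76 = 62.0 dB.

62.0 dB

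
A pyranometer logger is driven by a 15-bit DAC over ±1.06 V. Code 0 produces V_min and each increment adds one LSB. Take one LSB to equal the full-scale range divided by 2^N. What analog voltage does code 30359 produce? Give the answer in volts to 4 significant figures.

Span: 1.06 V − (-1.06 V) = 2.12 V. LSB = 2.12 V / 2^15.
V_out = -1.06 + 30359 × (2.12/32768) V
      = -1.06 V + 1.96414 V = 0.904144 V.

0.9041 V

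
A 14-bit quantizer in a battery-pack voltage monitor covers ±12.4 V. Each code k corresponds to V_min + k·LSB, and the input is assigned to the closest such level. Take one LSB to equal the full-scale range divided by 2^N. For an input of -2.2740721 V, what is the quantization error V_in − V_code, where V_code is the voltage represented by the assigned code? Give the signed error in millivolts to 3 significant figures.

The full-scale span is 12.4 − (-12.4) = 24.8 V. LSB = 24.8 V / 2^14 ≈ 1.514 mV.
(-2.2740721 − (-12.4)) / LSB = 10.1259279 × 16384/24.8 = 6689.6453. Nearest integer: k = 6690.
V_code = V_min + k × range/2^14 = -12.4 + 6690 × 24.8/16384 = -2.2735351563 V.
Error = V_in − V_code = -2.2740721 − (-2.2735351563) = −0.537 mV.

−0.537 mV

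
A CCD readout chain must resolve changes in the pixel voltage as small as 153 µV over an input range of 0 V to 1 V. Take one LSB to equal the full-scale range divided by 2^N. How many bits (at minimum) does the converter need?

13 bits

Range is 1 V.
Need 2^N ≥ 1 V / 153 µV = 6536 → N_min = 13.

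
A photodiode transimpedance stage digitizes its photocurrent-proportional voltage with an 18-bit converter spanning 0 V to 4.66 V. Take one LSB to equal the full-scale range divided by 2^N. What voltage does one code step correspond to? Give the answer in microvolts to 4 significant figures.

17.78 µV

Full-scale range = 4.66 V.
2^18 = 262144 levels.
One LSB is 4.66 V / 262144 = 17.78 µV.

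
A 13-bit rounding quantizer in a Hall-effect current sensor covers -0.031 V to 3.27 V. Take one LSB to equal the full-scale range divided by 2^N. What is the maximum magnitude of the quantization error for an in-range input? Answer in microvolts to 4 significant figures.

Full-scale range = 3.27 V − (-0.031 V) = 3.301 V.
LSB = 3.301 V / 2^13 = 402.954 µV.
Worst-case error for round-to-nearest is half an LSB: 201.5 µV.

201.5 µV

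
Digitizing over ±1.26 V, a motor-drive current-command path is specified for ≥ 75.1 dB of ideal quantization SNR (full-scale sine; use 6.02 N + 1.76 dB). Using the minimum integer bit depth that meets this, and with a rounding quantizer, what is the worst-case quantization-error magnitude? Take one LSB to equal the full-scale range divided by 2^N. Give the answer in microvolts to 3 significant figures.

Span: 1.26 V − (-1.26 V) = 2.52 V.
Solving 6.02 N ≥ 75.1 − 1.76: N ≥ 12.183. Round up → N = 13.
LSB = 2.52 V ÷ 2^13 = 2.52/8192 V = 307.62 µV.
Max error for round-to-nearest is LSB/2 = 154 µV.

154 µV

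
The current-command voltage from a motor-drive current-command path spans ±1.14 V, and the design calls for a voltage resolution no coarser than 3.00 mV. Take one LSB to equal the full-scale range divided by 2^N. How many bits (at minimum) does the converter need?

10 bits

Range = 1.14 − (-1.14) = 2.28 V.
Levels needed ≥ 2.28/3.00 mV = 760.0. 2^10 = 1024 suffices, so N_min = 10.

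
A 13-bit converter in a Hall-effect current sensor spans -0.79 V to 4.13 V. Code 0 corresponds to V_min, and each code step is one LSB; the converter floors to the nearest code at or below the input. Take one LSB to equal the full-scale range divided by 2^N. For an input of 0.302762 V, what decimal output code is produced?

1819

Range = 4.13 − (-0.79) = 4.92 V. LSB = 4.92 V / 2^13 ≈ 0.6006 mV.
V_in − V_min = 0.302762 − (-0.79) = 1.092762 V.
Divide by LSB: 1.092762 × 8192/4.92 = 1819.4932.
Truncating gives code 1819.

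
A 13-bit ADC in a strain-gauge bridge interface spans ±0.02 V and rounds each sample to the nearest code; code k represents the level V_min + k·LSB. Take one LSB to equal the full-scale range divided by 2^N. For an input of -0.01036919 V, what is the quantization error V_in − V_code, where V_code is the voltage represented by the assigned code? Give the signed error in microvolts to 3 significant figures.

Range = 0.02 − (-0.02) = 0.04 V. LSB = 0.04 V / 2^13 ≈ 4.883 µV.
Position in LSBs: (-0.01036919 − (-0.02)) × 8192/0.04 = 1972.3899; rounding gives k = 1972.
Reconstructed level: -0.02 + 1972 × 0.04/8192 V = -0.01037109375 V.
e = -0.01036919 − (-0.01037109375) = +1.90 µV.

+1.90 µV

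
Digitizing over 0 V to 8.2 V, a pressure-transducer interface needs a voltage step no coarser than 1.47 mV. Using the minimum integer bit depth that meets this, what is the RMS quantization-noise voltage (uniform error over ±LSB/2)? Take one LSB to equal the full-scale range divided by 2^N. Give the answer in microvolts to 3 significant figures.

Range is 8.2 V.
8.2 V / 1.47 mV = 5578. Since 2^12 = 4096 and 2^13 = 8192, N = 13.
One LSB is 8.2 V / 8192 = 1.0010 mV.
V_rms = LSB/√12 = 289 µV.

289 µV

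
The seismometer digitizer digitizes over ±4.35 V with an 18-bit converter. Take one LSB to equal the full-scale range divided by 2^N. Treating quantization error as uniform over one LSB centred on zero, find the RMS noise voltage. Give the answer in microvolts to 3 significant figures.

9.58 µV

Full-scale range = 4.35 V − (-4.35 V) = 8.7 V.
LSB = 8.7 V ÷ 2^18 = 8.7/262144 V = 33.188 µV.
σ_q = LSB/√12 = 33.188 µV/3.4641 = 9.58 µV.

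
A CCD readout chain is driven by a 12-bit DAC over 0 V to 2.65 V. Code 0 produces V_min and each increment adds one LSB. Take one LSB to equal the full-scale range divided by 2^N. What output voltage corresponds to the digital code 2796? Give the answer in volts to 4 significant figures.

Range is 2.65 V. LSB = 2.65 V / 2^12.
Output = V_min + (2796/4096) × range = 0 + 0.682617 × 2.65 V
      = 0 + 1.80894 = 1.80894 V.

1.809 V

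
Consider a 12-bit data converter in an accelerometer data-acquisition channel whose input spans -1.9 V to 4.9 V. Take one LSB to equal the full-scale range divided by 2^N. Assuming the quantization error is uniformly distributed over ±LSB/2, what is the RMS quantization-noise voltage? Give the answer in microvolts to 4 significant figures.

479.2 µV

Full-scale range = 4.9 V − (-1.9 V) = 6.8 V.
LSB = 6.8 V / 2^12 = 1.66016 mV.
σ_q = LSB/√12 = 1.66016 mV/3.4641 = 479.2 µV.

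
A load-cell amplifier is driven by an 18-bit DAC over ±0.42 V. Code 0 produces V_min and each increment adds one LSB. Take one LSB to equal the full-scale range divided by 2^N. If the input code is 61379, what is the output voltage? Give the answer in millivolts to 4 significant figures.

Range = 0.42 − (-0.42) = 0.84 V. LSB = 0.84 V / 2^18.
Output = V_min + (61379/262144) × range = -0.42 + 0.234142 × 0.84 V
      = -0.42 + 0.196680 = -0.223320 V.

-223.3 mV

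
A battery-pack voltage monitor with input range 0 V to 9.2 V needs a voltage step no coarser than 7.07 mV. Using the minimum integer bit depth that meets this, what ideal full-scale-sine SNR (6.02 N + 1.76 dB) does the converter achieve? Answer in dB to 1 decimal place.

V_FS = 9.2 V.
Required number of levels: 9.2/7.07 mV = 1301.3; smallest N with 2^N ≥ that is 11.
6.02(11) + 1.76 = 67.98 dB.

68.0 dB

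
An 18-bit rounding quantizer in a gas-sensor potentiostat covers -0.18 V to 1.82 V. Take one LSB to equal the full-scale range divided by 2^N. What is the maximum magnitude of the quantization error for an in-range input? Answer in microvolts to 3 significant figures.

Span: 1.82 V − (-0.18 V) = 2 V.
Step size = 2/262144 V = 7.6294 µV.
A rounding quantizer has |error| ≤ LSB/2 = 3.81 µV.

3.81 µV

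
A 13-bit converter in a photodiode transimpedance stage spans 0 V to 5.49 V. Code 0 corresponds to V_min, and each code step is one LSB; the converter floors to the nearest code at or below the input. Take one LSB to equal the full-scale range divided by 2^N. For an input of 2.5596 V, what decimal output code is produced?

Full-scale range = 5.49 V. LSB = 5.49 V / 2^13 ≈ 0.6702 mV.
(V_in − V_min) × 2^13/range = (2.5596 − (0)) × 8192/5.49 = 3819.352.
Floor → code = 3819.

3819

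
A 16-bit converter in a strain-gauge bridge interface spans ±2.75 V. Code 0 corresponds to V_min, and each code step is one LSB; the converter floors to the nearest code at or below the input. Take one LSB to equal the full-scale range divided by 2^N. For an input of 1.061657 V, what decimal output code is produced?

45418

Range = 2.75 − (-2.75) = 5.5 V. LSB = 5.5 V / 2^16 ≈ 83.92 µV.
(V_in − V_min) × 2^16/range = (1.061657 − (-2.75)) × 65536/5.5 = 45418.319.
Floor → code = 45418.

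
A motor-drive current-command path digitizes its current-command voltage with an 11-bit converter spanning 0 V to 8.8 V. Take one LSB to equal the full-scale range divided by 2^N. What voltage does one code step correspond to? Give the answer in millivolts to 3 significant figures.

4.30 mV

Span = 8.8 V.
2^11 = 2048 levels.
LSB = 8.8 V ÷ 2^11 = 8.8/2048 V = 4.30 mV.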